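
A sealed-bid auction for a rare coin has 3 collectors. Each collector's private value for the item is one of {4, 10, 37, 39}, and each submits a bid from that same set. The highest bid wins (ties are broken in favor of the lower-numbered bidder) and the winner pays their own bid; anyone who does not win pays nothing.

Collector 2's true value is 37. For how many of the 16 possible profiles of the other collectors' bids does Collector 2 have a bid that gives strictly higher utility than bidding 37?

Others bid (4, 4): truth gives 0; bid 10 gives 27 > 0. Violating.
Others bid (4, 10): truth gives 0; bid 10 gives 27 > 0. Violating.
Others bid (4, 37): truth gives 0; no alternative beats it.
Others bid (4, 39): truth gives 0; no alternative beats it.
(Checking all 16 profiles: 2 have a profitable deviation, 14 do not.)

2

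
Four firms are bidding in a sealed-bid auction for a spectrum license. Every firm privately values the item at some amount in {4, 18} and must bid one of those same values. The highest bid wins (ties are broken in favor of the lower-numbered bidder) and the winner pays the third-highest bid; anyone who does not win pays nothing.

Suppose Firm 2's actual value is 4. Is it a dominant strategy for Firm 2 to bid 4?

Check each profile of the others' bids and compare truth against every alternative bid.
Others bid (4, 18, 18): truth gives 0, best alternative gives -14.
Others bid (4, 4, 4): truth gives 0, best alternative gives 0.
Others bid (4, 4, 18): truth gives 0, best alternative gives 0.
Others bid (4, 18, 4): truth gives 0, best alternative gives 0.
Others bid (18, 4, 4): truth gives 0, best alternative gives 0.
Others bid (18, 4, 18): truth gives 0, best alternative gives 0.
(Remaining 2 profiles checked similarly; truth is weakly best in each.)
In every case the truthful bid is at least as good as any alternative, so it is a dominant strategy.

Yes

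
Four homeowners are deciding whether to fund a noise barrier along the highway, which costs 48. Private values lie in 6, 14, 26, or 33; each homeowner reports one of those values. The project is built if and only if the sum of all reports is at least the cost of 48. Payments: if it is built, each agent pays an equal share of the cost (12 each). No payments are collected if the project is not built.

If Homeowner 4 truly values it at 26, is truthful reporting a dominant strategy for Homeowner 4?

No

Consider the case where Homeowner 1 reports 6, Homeowner 2 reports 6 and Homeowner 3 reports 6.
Truthful report 26: project not built, utility 0.
Report 33 instead: project built, pays 12, utility 26 - 12 = 14.
Since 14 > 0, reporting 33 is strictly better here, so truthful reporting is not dominant.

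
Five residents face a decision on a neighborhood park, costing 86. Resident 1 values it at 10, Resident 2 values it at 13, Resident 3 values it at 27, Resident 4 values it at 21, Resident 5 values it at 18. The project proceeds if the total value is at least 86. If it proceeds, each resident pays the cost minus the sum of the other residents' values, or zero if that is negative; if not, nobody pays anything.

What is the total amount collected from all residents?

74

Total value 89 ≥ cost 86, so it is built.
Resident 1: others sum to 79; max(0, 86 - 79) = 7.
Resident 2: others sum to 76; max(0, 86 - 76) = 10.
Resident 3: others sum to 62; max(0, 86 - 62) = 24.
Resident 4: others sum to 68; max(0, 86 - 68) = 18.
Resident 5: others sum to 71; max(0, 86 - 71) = 15.
Total collected = 7 + 10 + 24 + 18 + 15 = 74.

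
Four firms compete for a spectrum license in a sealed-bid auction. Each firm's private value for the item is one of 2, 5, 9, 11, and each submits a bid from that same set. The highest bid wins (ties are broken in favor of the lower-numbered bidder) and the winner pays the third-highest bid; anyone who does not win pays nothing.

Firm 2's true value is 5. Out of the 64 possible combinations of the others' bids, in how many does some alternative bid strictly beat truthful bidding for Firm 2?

6

Others bid (2, 2, 9): truth gives 0; bid 9 gives 3 > 0. Violating.
Others bid (2, 2, 11): truth gives 0; bid 11 gives 3 > 0. Violating.
Others bid (2, 9, 2): truth gives 0; bid 9 gives 3 > 0. Violating.
Others bid (2, 11, 2): truth gives 0; bid 11 gives 3 > 0. Violating.
Others bid (2, 2, 2): truth gives 3; no alternative beats it.
Others bid (2, 2, 5): truth gives 3; no alternative beats it.
(Checking all 64 profiles: 6 have a profitable deviation, 58 do not.)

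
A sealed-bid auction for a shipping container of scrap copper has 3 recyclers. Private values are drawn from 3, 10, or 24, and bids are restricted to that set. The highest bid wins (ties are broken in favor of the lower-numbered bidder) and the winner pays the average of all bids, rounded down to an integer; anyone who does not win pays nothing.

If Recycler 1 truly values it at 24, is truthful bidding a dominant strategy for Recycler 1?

Consider the case where Recycler 2 bids 3 and Recycler 3 bids 3.
Truthful bid 24: wins, pays 10, utility 24 - 10 = 14.
Bid 3 instead: wins, pays 3, utility 24 - 3 = 21.
Since 21 > 14, bidding 3 is strictly better here, so truthful bidding is not dominant.

No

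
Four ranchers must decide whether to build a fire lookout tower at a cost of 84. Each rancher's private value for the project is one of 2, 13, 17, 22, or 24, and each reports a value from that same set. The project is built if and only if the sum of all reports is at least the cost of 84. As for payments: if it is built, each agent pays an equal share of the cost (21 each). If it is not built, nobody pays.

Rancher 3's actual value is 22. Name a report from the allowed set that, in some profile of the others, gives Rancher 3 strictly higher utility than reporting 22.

24

Suppose Rancher 1 reports 13, Rancher 2 reports 24 and Rancher 4 reports 24.
Report 22: project not built, utility 0.
Report 24: project built, pays 21, utility 22 - 21 = 1.
So reporting 24 beats truth here (1 > 0).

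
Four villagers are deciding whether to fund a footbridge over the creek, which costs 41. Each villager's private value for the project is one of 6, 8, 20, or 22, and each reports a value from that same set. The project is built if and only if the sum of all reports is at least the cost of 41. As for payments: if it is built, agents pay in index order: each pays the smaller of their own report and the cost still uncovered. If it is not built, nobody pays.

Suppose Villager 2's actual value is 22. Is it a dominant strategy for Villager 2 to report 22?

No

Consider the case where Villager 1 reports 6, Villager 3 reports 6 and Villager 4 reports 20.
Truthful report 22: project built, pays 22, utility 22 - 22 = 0.
Report 20 instead: project built, pays 20, utility 22 - 20 = 2.
Since 2 > 0, reporting 20 is strictly better here, so truthful reporting is not dominant.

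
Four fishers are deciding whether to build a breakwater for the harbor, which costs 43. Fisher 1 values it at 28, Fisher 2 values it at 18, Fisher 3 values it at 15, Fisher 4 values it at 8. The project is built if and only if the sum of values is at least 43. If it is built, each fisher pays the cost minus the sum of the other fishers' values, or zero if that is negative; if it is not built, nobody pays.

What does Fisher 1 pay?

Total value 69 ≥ cost 43, so the project is built.
The other fishers' values sum to 41.
Cost minus that sum is 43 - 41 = 2.

2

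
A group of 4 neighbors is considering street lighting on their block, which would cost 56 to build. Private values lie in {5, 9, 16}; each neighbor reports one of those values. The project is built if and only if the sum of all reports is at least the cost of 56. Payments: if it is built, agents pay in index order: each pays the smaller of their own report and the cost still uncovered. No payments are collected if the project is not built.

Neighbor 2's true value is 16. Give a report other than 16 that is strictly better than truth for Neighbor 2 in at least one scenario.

Suppose Neighbor 1 reports 16, Neighbor 3 reports 16 and Neighbor 4 reports 16.
Report 16: project built, pays 16, utility 16 - 16 = 0.
Report 9: project built, pays 9, utility 16 - 9 = 7.
So reporting 9 beats truth here (7 > 0).

9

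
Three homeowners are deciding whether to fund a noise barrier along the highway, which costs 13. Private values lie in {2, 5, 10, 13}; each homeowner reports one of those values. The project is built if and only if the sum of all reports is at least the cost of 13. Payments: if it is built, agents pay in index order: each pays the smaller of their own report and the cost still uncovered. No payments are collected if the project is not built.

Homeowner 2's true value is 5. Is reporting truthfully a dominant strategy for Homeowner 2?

Consider the case where Homeowner 1 reports 2 and Homeowner 3 reports 10.
Truthful report 5: project built, pays 5, utility 5 - 5 = 0.
Report 2 instead: project built, pays 2, utility 5 - 2 = 3.
Since 3 > 0, reporting 2 is strictly better here, so truthful reporting is not dominant.

No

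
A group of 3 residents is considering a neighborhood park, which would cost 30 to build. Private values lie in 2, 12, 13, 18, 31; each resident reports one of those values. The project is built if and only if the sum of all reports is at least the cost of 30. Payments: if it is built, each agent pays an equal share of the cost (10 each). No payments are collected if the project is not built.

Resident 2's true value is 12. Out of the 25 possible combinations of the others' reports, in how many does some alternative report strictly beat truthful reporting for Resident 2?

Others report (2, 2): truth gives 0; report 31 gives 2 > 0. Violating.
Others report (2, 12): truth gives 0; report 18 gives 2 > 0. Violating.
Others report (2, 13): truth gives 0; report 18 gives 2 > 0. Violating.
Others report (12, 2): truth gives 0; report 18 gives 2 > 0. Violating.
Others report (2, 18): truth gives 2; no alternative beats it.
Others report (2, 31): truth gives 2; no alternative beats it.
(Checking all 25 profiles: 5 have a profitable deviation, 20 do not.)

5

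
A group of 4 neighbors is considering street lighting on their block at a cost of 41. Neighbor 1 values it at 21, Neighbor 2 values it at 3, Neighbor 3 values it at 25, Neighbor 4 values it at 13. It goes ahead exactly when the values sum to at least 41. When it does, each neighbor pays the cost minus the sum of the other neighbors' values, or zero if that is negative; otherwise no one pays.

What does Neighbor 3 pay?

Total value 62 ≥ cost 41, so the project is built.
The other neighbors' values sum to 37.
Cost minus that sum is 41 - 37 = 4.

4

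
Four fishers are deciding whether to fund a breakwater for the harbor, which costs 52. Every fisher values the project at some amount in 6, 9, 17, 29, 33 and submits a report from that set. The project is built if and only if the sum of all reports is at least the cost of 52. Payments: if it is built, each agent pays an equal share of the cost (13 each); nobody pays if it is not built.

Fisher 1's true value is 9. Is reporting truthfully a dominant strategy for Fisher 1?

Consider the case where Fisher 2 reports 6, Fisher 3 reports 6 and Fisher 4 reports 33.
Truthful report 9: project built, pays 13, utility 9 - 13 = -4.
Report 6 instead: project not built, utility 0.
Since 0 > -4, reporting 6 is strictly better here, so truthful reporting is not dominant.

No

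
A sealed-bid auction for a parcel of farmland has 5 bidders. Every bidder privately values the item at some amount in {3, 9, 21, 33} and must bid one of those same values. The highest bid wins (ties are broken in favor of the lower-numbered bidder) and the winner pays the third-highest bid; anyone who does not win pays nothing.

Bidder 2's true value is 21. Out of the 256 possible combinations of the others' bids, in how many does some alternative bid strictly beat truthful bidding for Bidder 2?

Others bid (3, 3, 3, 33): truth gives 0; bid 33 gives 18 > 0. Violating.
Others bid (3, 3, 9, 33): truth gives 0; bid 33 gives 12 > 0. Violating.
Others bid (3, 3, 33, 3): truth gives 0; bid 33 gives 18 > 0. Violating.
Others bid (3, 3, 33, 9): truth gives 0; bid 33 gives 12 > 0. Violating.
Others bid (3, 3, 3, 3): truth gives 18; no alternative beats it.
Others bid (3, 3, 3, 9): truth gives 18; no alternative beats it.
(Checking all 256 profiles: 32 have a profitable deviation, 224 do not.)

32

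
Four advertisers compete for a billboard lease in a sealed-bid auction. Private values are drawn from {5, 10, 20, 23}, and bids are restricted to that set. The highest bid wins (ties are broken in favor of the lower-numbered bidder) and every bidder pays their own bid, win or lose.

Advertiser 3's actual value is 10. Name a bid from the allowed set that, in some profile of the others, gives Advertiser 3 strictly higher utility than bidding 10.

Suppose Advertiser 1 bids 5, Advertiser 2 bids 5 and Advertiser 4 bids 20.
Bid 10: loses but pays 10, utility -10.
Bid 5: loses but pays 5, utility -5.
So bidding 5 beats truth here (-5 > -10).

5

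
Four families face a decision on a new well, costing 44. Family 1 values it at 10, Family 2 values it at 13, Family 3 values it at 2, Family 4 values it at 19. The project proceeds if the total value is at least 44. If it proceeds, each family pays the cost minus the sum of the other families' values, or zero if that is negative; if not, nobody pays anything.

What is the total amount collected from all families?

Total value 44 ≥ cost 44, so it is built.
Family 1: others sum to 34; max(0, 44 - 34) = 10.
Family 2: others sum to 31; max(0, 44 - 31) = 13.
Family 3: others sum to 42; max(0, 44 - 42) = 2.
Family 4: others sum to 25; max(0, 44 - 25) = 19.
Total collected = 10 + 13 + 2 + 19 = 44.

44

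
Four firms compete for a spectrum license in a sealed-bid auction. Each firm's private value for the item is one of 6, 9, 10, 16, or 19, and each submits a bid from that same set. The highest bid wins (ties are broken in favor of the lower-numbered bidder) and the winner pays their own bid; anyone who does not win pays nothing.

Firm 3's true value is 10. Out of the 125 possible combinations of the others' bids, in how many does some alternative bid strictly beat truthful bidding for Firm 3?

2

Others bid (6, 6, 6): truth gives 0; bid 9 gives 1 > 0. Violating.
Others bid (6, 6, 9): truth gives 0; bid 9 gives 1 > 0. Violating.
Others bid (6, 6, 10): truth gives 0; no alternative beats it.
Others bid (6, 6, 16): truth gives 0; no alternative beats it.
(Checking all 125 profiles: 2 have a profitable deviation, 123 do not.)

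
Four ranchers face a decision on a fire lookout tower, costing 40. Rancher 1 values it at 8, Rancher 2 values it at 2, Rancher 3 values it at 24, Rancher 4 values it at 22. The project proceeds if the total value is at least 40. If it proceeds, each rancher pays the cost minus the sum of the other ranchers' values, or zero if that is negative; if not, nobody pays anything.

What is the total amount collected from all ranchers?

14

Total value 56 ≥ cost 40, so it is built.
Rancher 1: others sum to 48; max(0, 40 - 48) = 0.
Rancher 2: others sum to 54; max(0, 40 - 54) = 0.
Rancher 3: others sum to 32; max(0, 40 - 32) = 8.
Rancher 4: others sum to 34; max(0, 40 - 34) = 6.
Total collected = 0 + 0 + 8 + 6 = 14.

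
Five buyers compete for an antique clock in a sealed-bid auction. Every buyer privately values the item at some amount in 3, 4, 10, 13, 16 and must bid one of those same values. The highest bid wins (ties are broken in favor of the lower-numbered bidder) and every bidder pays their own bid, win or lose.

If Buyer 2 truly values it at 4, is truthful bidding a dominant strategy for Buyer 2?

Consider the case where Buyer 1 bids 3, Buyer 3 bids 3, Buyer 4 bids 3 and Buyer 5 bids 10.
Truthful bid 4: loses but pays 4, utility -4.
Bid 3 instead: loses but pays 3, utility -3.
Since -3 > -4, bidding 3 is strictly better here, so truthful bidding is not dominant.

No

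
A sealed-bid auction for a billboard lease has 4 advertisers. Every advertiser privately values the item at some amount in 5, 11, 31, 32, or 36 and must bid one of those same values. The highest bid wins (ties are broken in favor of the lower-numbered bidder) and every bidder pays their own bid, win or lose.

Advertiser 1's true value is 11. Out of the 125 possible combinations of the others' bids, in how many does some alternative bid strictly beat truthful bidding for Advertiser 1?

Others bid (5, 5, 5): truth gives 0; bid 5 gives 6 > 0. Violating.
Others bid (5, 5, 31): truth gives -11; bid 5 gives -5 > -11. Violating.
Others bid (5, 5, 32): truth gives -11; bid 5 gives -5 > -11. Violating.
Others bid (5, 5, 36): truth gives -11; bid 5 gives -5 > -11. Violating.
Others bid (5, 5, 11): truth gives 0; no alternative beats it.
Others bid (5, 11, 5): truth gives 0; no alternative beats it.
(Checking all 125 profiles: 118 have a profitable deviation, 7 do not.)

118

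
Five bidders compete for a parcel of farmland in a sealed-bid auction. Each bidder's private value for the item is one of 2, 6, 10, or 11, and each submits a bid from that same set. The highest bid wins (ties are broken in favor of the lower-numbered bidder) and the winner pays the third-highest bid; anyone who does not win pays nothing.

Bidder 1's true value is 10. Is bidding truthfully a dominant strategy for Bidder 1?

Consider the case where Bidder 2 bids 2, Bidder 3 bids 2, Bidder 4 bids 2 and Bidder 5 bids 11.
Truthful bid 10: loses, pays 0, utility 0.
Bid 11 instead: wins, pays 2, utility 10 - 2 = 8.
Since 8 > 0, bidding 11 is strictly better here, so truthful bidding is not dominant.

No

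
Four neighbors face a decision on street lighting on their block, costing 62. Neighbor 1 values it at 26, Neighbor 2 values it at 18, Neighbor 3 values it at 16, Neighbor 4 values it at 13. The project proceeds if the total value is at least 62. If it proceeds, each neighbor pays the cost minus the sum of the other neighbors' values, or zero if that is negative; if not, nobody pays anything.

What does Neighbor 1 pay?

15

Total value 73 ≥ cost 62, so the project is built.
The other neighbors' values sum to 47.
Cost minus that sum is 62 - 47 = 15.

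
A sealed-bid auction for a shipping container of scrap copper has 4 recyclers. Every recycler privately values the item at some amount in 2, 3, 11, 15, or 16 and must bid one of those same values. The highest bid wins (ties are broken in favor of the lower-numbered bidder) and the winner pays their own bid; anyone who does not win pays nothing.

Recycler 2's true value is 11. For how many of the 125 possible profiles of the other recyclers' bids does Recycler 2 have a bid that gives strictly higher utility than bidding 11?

Others bid (2, 2, 2): truth gives 0; bid 3 gives 8 > 0. Violating.
Others bid (2, 2, 3): truth gives 0; bid 3 gives 8 > 0. Violating.
Others bid (2, 3, 2): truth gives 0; bid 3 gives 8 > 0. Violating.
Others bid (2, 3, 3): truth gives 0; bid 3 gives 8 > 0. Violating.
Others bid (2, 2, 11): truth gives 0; no alternative beats it.
Others bid (2, 2, 15): truth gives 0; no alternative beats it.
(Checking all 125 profiles: 4 have a profitable deviation, 121 do not.)

4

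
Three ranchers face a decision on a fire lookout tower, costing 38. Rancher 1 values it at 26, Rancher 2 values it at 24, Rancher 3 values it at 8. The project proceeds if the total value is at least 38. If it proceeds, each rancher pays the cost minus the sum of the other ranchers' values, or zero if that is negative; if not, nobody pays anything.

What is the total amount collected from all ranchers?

Total value 58 ≥ cost 38, so it is built.
Rancher 1: others sum to 32; max(0, 38 - 32) = 6.
Rancher 2: others sum to 34; max(0, 38 - 34) = 4.
Rancher 3: others sum to 50; max(0, 38 - 50) = 0.
Total collected = 6 + 4 + 0 = 10.

10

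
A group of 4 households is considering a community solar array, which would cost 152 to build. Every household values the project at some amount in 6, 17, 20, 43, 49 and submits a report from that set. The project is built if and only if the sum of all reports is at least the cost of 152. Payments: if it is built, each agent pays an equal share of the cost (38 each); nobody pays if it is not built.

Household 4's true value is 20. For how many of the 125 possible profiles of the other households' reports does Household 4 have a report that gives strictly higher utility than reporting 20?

6

Others report (43, 43, 49): truth gives -18; report 6 gives 0 > -18. Violating.
Others report (43, 49, 43): truth gives -18; report 6 gives 0 > -18. Violating.
Others report (43, 49, 49): truth gives -18; report 6 gives 0 > -18. Violating.
Others report (49, 43, 43): truth gives -18; report 6 gives 0 > -18. Violating.
Others report (6, 6, 6): truth gives 0; no alternative beats it.
Others report (6, 6, 17): truth gives 0; no alternative beats it.
(Checking all 125 profiles: 6 have a profitable deviation, 119 do not.)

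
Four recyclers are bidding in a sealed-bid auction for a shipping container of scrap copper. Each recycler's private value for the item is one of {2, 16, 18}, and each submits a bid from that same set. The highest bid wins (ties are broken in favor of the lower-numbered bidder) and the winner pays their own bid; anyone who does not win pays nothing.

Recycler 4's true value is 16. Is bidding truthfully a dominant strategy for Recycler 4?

Yes

Check each profile of the others' bids and compare truth against every alternative bid.
Others bid (2, 2, 2): truth gives 0, best alternative gives 0.
Others bid (2, 2, 16): truth gives 0, best alternative gives 0.
Others bid (2, 2, 18): truth gives 0, best alternative gives 0.
Others bid (2, 16, 2): truth gives 0, best alternative gives 0.
Others bid (2, 16, 16): truth gives 0, best alternative gives 0.
Others bid (2, 16, 18): truth gives 0, best alternative gives 0.
(Remaining 21 profiles checked similarly; truth is weakly best in each.)
In every case the truthful bid is at least as good as any alternative, so it is a dominant strategy.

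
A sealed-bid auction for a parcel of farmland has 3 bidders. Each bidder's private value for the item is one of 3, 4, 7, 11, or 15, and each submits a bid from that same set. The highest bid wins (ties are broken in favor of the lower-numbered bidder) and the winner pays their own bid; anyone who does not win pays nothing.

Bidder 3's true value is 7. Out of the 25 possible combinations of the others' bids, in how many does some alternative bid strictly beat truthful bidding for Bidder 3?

Others bid (3, 3): truth gives 0; bid 4 gives 3 > 0. Violating.
Others bid (3, 4): truth gives 0; no alternative beats it.
Others bid (3, 7): truth gives 0; no alternative beats it.
(Checking all 25 profiles: 1 has a profitable deviation, 24 do not.)

1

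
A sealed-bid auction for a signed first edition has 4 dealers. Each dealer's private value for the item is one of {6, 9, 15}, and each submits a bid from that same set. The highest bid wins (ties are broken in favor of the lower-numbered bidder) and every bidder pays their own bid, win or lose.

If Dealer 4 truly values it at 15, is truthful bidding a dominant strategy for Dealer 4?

No

Consider the case where Dealer 1 bids 6, Dealer 2 bids 6 and Dealer 3 bids 6.
Truthful bid 15: wins, pays 15, utility 15 - 15 = 0.
Bid 9 instead: wins, pays 9, utility 15 - 9 = 6.
Since 6 > 0, bidding 9 is strictly better here, so truthful bidding is not dominant.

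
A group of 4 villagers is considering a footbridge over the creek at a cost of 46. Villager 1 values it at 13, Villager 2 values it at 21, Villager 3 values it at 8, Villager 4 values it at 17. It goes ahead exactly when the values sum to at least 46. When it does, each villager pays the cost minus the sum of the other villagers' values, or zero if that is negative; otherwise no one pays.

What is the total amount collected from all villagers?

Total value 59 ≥ cost 46, so it is built.
Villager 1: others sum to 46; max(0, 46 - 46) = 0.
Villager 2: others sum to 38; max(0, 46 - 38) = 8.
Villager 3: others sum to 51; max(0, 46 - 51) = 0.
Villager 4: others sum to 42; max(0, 46 - 42) = 4.
Total collected = 0 + 8 + 0 + 4 = 12.

12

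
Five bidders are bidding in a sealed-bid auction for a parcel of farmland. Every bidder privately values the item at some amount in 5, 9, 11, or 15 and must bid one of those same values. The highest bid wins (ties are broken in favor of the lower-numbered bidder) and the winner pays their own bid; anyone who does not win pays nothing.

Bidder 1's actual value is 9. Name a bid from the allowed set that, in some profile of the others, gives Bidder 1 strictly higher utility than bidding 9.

Suppose Bidder 2 bids 5, Bidder 3 bids 5, Bidder 4 bids 5 and Bidder 5 bids 5.
Bid 9: wins, pays 9, utility 9 - 9 = 0.
Bid 5: wins, pays 5, utility 9 - 5 = 4.
So bidding 5 beats truth here (4 > 0).

5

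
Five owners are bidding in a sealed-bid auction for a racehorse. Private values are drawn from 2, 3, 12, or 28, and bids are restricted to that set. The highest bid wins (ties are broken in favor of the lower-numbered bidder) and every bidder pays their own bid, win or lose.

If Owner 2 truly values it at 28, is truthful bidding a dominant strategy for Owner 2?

Consider the case where Owner 1 bids 2, Owner 3 bids 2, Owner 4 bids 2 and Owner 5 bids 2.
Truthful bid 28: wins, pays 28, utility 28 - 28 = 0.
Bid 3 instead: wins, pays 3, utility 28 - 3 = 25.
Since 25 > 0, bidding 3 is strictly better here, so truthful bidding is not dominant.

No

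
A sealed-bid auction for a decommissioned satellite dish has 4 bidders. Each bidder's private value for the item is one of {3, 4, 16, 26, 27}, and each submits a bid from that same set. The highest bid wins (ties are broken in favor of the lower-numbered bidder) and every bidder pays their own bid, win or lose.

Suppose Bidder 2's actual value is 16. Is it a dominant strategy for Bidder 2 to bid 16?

Consider the case where Bidder 1 bids 3, Bidder 3 bids 3 and Bidder 4 bids 3.
Truthful bid 16: wins, pays 16, utility 16 - 16 = 0.
Bid 4 instead: wins, pays 4, utility 16 - 4 = 12.
Since 12 > 0, bidding 4 is strictly better here, so truthful bidding is not dominant.

No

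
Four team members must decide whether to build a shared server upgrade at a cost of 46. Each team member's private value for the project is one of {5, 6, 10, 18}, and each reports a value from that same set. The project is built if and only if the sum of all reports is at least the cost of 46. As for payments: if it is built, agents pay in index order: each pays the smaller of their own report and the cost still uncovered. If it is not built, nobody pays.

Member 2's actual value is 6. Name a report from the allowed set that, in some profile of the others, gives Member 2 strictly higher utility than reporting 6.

5

Suppose Member 1 reports 5, Member 3 reports 18 and Member 4 reports 18.
Report 6: project built, pays 6, utility 6 - 6 = 0.
Report 5: project built, pays 5, utility 6 - 5 = 1.
So reporting 5 beats truth here (1 > 0).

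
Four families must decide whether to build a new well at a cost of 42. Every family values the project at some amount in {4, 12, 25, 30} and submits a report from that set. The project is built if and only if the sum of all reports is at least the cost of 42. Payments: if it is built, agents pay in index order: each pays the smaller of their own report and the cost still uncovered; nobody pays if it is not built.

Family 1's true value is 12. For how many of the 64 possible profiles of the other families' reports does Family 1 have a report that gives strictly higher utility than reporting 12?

53

Others report (4, 4, 30): truth gives 0; report 4 gives 8 > 0. Violating.
Others report (4, 12, 25): truth gives 0; report 4 gives 8 > 0. Violating.
Others report (4, 12, 30): truth gives 0; report 4 gives 8 > 0. Violating.
Others report (4, 25, 12): truth gives 0; report 4 gives 8 > 0. Violating.
Others report (4, 4, 4): truth gives 0; no alternative beats it.
Others report (4, 4, 12): truth gives 0; no alternative beats it.
(Checking all 64 profiles: 53 have a profitable deviation, 11 do not.)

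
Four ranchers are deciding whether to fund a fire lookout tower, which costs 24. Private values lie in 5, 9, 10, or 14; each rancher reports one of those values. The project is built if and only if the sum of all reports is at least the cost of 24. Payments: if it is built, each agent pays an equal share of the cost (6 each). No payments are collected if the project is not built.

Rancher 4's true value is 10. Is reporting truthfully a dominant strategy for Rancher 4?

Check each profile of the others' reports and compare truth against every alternative report.
Others report (5, 5, 5): truth gives 4, best alternative gives 4.
Others report (5, 5, 9): truth gives 4, best alternative gives 4.
Others report (5, 5, 10): truth gives 4, best alternative gives 4.
Others report (5, 5, 14): truth gives 4, best alternative gives 4.
Others report (5, 9, 5): truth gives 4, best alternative gives 4.
Others report (5, 9, 9): truth gives 4, best alternative gives 4.
(Remaining 58 profiles checked similarly; truth is weakly best in each.)
In every case the truthful report is at least as good as any alternative, so it is a dominant strategy.

Yes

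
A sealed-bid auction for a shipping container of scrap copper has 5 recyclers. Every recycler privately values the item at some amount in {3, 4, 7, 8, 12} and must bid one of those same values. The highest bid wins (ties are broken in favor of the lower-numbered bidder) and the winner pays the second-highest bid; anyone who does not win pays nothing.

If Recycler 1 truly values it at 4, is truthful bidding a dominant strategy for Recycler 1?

Check each profile of the others' bids and compare truth against every alternative bid.
Others bid (3, 3, 3, 3): truth gives 1, best alternative gives 1.
Others bid (3, 3, 3, 4): truth gives 0, best alternative gives 0.
Others bid (3, 3, 3, 7): truth gives 0, best alternative gives 0.
Others bid (3, 3, 3, 8): truth gives 0, best alternative gives 0.
Others bid (3, 3, 3, 12): truth gives 0, best alternative gives 0.
Others bid (3, 3, 4, 3): truth gives 0, best alternative gives 0.
(Remaining 619 profiles checked similarly; truth is weakly best in each.)
In every case the truthful bid is at least as good as any alternative, so it is a dominant strategy.

Yes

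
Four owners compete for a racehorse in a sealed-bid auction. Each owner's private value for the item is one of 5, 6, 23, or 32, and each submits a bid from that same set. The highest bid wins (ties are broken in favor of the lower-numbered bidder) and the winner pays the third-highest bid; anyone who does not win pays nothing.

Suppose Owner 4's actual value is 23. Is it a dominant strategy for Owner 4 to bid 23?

Consider the case where Owner 1 bids 5, Owner 2 bids 5 and Owner 3 bids 23.
Truthful bid 23: loses, pays 0, utility 0.
Bid 32 instead: wins, pays 5, utility 23 - 5 = 18.
Since 18 > 0, bidding 32 is strictly better here, so truthful bidding is not dominant.

No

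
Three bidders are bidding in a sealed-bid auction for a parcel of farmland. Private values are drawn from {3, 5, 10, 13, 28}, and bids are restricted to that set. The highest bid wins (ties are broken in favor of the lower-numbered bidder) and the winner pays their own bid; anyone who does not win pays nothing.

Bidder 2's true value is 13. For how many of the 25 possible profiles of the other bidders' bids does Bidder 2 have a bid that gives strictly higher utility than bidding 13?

6

Others bid (3, 3): truth gives 0; bid 5 gives 8 > 0. Violating.
Others bid (3, 5): truth gives 0; bid 5 gives 8 > 0. Violating.
Others bid (3, 10): truth gives 0; bid 10 gives 3 > 0. Violating.
Others bid (5, 3): truth gives 0; bid 10 gives 3 > 0. Violating.
Others bid (3, 13): truth gives 0; no alternative beats it.
Others bid (3, 28): truth gives 0; no alternative beats it.
(Checking all 25 profiles: 6 have a profitable deviation, 19 do not.)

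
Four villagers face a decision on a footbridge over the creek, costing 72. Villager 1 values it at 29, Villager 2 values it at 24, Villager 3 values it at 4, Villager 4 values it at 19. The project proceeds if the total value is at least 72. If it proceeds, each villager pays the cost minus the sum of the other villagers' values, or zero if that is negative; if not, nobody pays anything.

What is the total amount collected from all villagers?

60

Total value 76 ≥ cost 72, so it is built.
Villager 1: others sum to 47; max(0, 72 - 47) = 25.
Villager 2: others sum to 52; max(0, 72 - 52) = 20.
Villager 3: others sum to 72; max(0, 72 - 72) = 0.
Villager 4: others sum to 57; max(0, 72 - 57) = 15.
Total collected = 25 + 20 + 0 + 15 = 60.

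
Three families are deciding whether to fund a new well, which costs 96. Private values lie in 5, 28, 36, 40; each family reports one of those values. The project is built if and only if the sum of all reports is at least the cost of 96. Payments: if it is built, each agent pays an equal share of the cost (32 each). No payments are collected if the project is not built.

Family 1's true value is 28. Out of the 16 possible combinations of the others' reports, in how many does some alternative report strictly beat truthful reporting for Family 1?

6

Others report (28, 40): truth gives -4; report 5 gives 0 > -4. Violating.
Others report (36, 36): truth gives -4; report 5 gives 0 > -4. Violating.
Others report (36, 40): truth gives -4; report 5 gives 0 > -4. Violating.
Others report (40, 28): truth gives -4; report 5 gives 0 > -4. Violating.
Others report (5, 5): truth gives 0; no alternative beats it.
Others report (5, 28): truth gives 0; no alternative beats it.
(Checking all 16 profiles: 6 have a profitable deviation, 10 do not.)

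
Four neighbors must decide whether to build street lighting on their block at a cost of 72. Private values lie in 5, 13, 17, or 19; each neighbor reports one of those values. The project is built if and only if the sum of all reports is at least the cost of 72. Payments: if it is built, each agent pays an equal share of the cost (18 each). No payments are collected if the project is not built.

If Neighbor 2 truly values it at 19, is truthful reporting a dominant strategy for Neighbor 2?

Check each profile of the others' reports and compare truth against every alternative report.
Others report (17, 17, 19): truth gives 1, best alternative gives 0.
Others report (17, 19, 17): truth gives 1, best alternative gives 0.
Others report (19, 17, 17): truth gives 1, best alternative gives 0.
Others report (17, 19, 19): truth gives 1, best alternative gives 1.
Others report (19, 17, 19): truth gives 1, best alternative gives 1.
Others report (19, 19, 17): truth gives 1, best alternative gives 1.
(Remaining 58 profiles checked similarly; truth is weakly best in each.)
In every case the truthful report is at least as good as any alternative, so it is a dominant strategy.

Yes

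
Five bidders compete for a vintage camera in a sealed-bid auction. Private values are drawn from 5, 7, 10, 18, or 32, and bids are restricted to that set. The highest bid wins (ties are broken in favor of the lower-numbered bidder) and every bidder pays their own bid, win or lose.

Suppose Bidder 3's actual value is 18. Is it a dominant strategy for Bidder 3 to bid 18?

No

Consider the case where Bidder 1 bids 5, Bidder 2 bids 5, Bidder 4 bids 5 and Bidder 5 bids 5.
Truthful bid 18: wins, pays 18, utility 18 - 18 = 0.
Bid 7 instead: wins, pays 7, utility 18 - 7 = 11.
Since 11 > 0, bidding 7 is strictly better here, so truthful bidding is not dominant.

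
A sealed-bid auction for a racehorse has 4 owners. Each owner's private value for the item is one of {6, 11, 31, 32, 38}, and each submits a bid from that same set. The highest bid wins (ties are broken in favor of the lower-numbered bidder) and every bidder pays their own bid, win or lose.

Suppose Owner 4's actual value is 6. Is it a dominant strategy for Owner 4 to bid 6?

No

Consider the case where Owner 1 bids 6, Owner 2 bids 6 and Owner 3 bids 6.
Truthful bid 6: loses but pays 6, utility -6.
Bid 11 instead: wins, pays 11, utility 6 - 11 = -5.
Since -5 > -6, bidding 11 is strictly better here, so truthful bidding is not dominant.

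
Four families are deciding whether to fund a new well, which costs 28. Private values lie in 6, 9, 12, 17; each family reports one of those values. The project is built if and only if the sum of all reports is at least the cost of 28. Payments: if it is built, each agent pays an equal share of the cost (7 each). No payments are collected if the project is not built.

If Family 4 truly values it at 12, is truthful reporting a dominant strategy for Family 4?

Yes

Check each profile of the others' reports and compare truth against every alternative report.
Others report (6, 6, 6): truth gives 5, best alternative gives 5.
Others report (6, 6, 9): truth gives 5, best alternative gives 5.
Others report (6, 6, 12): truth gives 5, best alternative gives 5.
Others report (6, 6, 17): truth gives 5, best alternative gives 5.
Others report (6, 9, 6): truth gives 5, best alternative gives 5.
Others report (6, 9, 9): truth gives 5, best alternative gives 5.
(Remaining 58 profiles checked similarly; truth is weakly best in each.)
In every case the truthful report is at least as good as any alternative, so it is a dominant strategy.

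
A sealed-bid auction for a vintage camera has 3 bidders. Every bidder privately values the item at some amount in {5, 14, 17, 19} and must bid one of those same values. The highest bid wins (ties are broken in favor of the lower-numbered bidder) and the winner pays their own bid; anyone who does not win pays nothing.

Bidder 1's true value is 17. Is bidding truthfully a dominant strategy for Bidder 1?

No

Consider the case where Bidder 2 bids 5 and Bidder 3 bids 5.
Truthful bid 17: wins, pays 17, utility 17 - 17 = 0.
Bid 5 instead: wins, pays 5, utility 17 - 5 = 12.
Since 12 > 0, bidding 5 is strictly better here, so truthful bidding is not dominant.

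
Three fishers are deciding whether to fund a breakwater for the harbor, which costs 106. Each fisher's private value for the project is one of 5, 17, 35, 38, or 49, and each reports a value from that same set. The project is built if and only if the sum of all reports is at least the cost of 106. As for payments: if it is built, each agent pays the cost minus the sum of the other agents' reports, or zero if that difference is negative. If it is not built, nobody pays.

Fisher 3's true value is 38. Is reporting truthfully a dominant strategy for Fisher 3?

Check each profile of the others' reports and compare truth against every alternative report.
Others report (49, 49): truth gives 30, best alternative gives 30.
Others report (38, 49): truth gives 19, best alternative gives 19.
Others report (49, 38): truth gives 19, best alternative gives 19.
Others report (35, 49): truth gives 16, best alternative gives 16.
Others report (49, 35): truth gives 16, best alternative gives 16.
Others report (38, 38): truth gives 8, best alternative gives 8.
(Remaining 19 profiles checked similarly; truth is weakly best in each.)
In every case the truthful report is at least as good as any alternative, so it is a dominant strategy.

Yes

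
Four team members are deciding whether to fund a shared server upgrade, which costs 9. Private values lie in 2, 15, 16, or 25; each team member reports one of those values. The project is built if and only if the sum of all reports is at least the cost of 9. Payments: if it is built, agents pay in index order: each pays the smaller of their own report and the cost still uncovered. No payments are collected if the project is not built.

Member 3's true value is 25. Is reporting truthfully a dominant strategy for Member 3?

No

Consider the case where Member 1 reports 2, Member 2 reports 2 and Member 4 reports 15.
Truthful report 25: project built, pays 5, utility 25 - 5 = 20.
Report 2 instead: project built, pays 2, utility 25 - 2 = 23.
Since 23 > 20, reporting 2 is strictly better here, so truthful reporting is not dominant.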